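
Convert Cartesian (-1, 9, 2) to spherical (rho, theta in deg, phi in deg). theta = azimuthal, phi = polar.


rho = sqrt((-1)^2 + 9^2 + 2^2) = 9.2736
theta = atan2(9, -1) = 96.3402 deg
phi = acos(2/9.2736) = 77.5454 deg

rho = 9.2736, theta = 96.3402 deg, phi = 77.5454 deg


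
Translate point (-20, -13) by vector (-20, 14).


Translation: (x+dx, y+dy) = (-20+-20, -13+14) = (-40, 1)

(-40, 1)


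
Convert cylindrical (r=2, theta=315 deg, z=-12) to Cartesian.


x = 2 * cos(315) = 1.4142
y = 2 * sin(315) = -1.4142
z = -12

(1.4142, -1.4142, -12)


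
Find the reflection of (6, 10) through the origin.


Reflection through origin: (x, y) -> (-x, -y)
(6, 10) -> (-6, -10)

(-6, -10)


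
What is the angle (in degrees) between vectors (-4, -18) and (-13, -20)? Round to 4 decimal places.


dot = -4*-13 + -18*-20 = 412
|u| = 18.4391, |v| = 23.8537
cos(angle) = 0.9367
angle = 20.4951 degrees

20.4951 degrees


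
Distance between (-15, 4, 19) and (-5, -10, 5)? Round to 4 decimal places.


d = sqrt((-5--15)^2 + (-10-4)^2 + (5-19)^2) = 22.1811

22.1811


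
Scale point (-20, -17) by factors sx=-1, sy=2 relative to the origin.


Scaling: (x*sx, y*sy) = (-20*-1, -17*2) = (20, -34)

(20, -34)


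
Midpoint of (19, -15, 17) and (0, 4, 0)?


Midpoint = ((19+0)/2, (-15+4)/2, (17+0)/2) = (9.5, -5.5, 8.5)

(9.5, -5.5, 8.5)


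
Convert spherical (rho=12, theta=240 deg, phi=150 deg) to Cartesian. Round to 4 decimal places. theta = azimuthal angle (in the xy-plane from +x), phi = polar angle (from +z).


x = 12 * sin(150) * cos(240) = -3
y = 12 * sin(150) * sin(240) = -5.1962
z = 12 * cos(150) = -10.3923

(-3, -5.1962, -10.3923)


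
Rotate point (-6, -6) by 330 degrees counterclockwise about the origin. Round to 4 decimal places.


x' = -6*cos(330) - -6*sin(330) = -8.1962
y' = -6*sin(330) + -6*cos(330) = -2.1962

(-8.1962, -2.1962)


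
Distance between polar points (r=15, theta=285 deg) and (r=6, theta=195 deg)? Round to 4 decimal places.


d = sqrt(r1^2 + r2^2 - 2*r1*r2*cos(t2-t1))
d = sqrt(15^2 + 6^2 - 2*15*6*cos(195-285)) = 16.1555

16.1555


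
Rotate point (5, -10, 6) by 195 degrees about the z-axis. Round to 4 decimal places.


x' = 5*cos(195) - -10*sin(195) = -7.4178
y' = 5*sin(195) + -10*cos(195) = 8.3652
z' = 6

(-7.4178, 8.3652, 6)


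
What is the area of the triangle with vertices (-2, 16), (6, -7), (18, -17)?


Area = |x1(y2-y3) + x2(y3-y1) + x3(y1-y2)| / 2
= |-2*(-7--17) + 6*(-17-16) + 18*(16--7)| / 2
= 98

98


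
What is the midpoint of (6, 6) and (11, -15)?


Midpoint = ((6+11)/2, (6+-15)/2) = (8.5, -4.5)

(8.5, -4.5)


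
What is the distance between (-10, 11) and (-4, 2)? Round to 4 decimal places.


d = sqrt((-4--10)^2 + (2-11)^2) = 10.8167

10.8167


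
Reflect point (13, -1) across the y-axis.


Reflection across y-axis: (x, y) -> (-x, y)
(13, -1) -> (-13, -1)

(-13, -1)


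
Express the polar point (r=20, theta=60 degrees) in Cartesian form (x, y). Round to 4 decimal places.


x = 20 * cos(60) = 10
y = 20 * sin(60) = 17.3205

(10, 17.3205)


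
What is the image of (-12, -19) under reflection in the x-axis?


Reflection across x-axis: (x, y) -> (x, -y)
(-12, -19) -> (-12, 19)

(-12, 19)


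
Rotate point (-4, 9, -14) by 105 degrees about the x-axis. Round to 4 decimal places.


x' = -4
y' = 9*cos(105) - -14*sin(105) = 11.1936
z' = 9*sin(105) + -14*cos(105) = 12.3168

(-4, 11.1936, 12.3168)


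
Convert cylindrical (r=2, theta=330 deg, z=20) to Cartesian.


x = 2 * cos(330) = 1.7321
y = 2 * sin(330) = -1
z = 20

(1.7321, -1, 20)


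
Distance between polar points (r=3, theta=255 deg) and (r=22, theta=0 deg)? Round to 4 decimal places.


d = sqrt(r1^2 + r2^2 - 2*r1*r2*cos(t2-t1))
d = sqrt(3^2 + 22^2 - 2*3*22*cos(0-255)) = 22.9601

22.9601


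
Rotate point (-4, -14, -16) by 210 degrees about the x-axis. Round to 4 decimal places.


x' = -4
y' = -14*cos(210) - -16*sin(210) = 4.1244
z' = -14*sin(210) + -16*cos(210) = 20.8564

(-4, 4.1244, 20.8564)


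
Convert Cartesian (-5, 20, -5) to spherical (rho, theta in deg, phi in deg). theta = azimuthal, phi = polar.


rho = sqrt((-5)^2 + 20^2 + (-5)^2) = 21.2132
theta = atan2(20, -5) = 104.0362 deg
phi = acos(-5/21.2132) = 103.633 deg

rho = 21.2132, theta = 104.0362 deg, phi = 103.633 deg


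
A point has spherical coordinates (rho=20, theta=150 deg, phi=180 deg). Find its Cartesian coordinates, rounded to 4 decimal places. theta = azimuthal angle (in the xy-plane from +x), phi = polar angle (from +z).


x = 20 * sin(180) * cos(150) = 0
y = 20 * sin(180) * sin(150) = 0
z = 20 * cos(180) = -20

(0, 0, -20)


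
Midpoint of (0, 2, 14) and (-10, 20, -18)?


Midpoint = ((0+-10)/2, (2+20)/2, (14+-18)/2) = (-5, 11, -2)

(-5, 11, -2)


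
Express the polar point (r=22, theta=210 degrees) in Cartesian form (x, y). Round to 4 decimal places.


x = 22 * cos(210) = -19.0526
y = 22 * sin(210) = -11

(-19.0526, -11)


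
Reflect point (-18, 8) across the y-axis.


Reflection across y-axis: (x, y) -> (-x, y)
(-18, 8) -> (18, 8)

(18, 8)


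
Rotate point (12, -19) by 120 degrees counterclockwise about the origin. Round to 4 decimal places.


x' = 12*cos(120) - -19*sin(120) = 10.4545
y' = 12*sin(120) + -19*cos(120) = 19.8923

(10.4545, 19.8923)


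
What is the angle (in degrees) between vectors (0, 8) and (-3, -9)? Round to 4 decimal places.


dot = 0*-3 + 8*-9 = -72
|u| = 8, |v| = 9.4868
cos(angle) = -0.9487
angle = 161.5651 degrees

161.5651 degrees


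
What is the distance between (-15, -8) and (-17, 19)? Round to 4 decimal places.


d = sqrt((-17--15)^2 + (19--8)^2) = 27.074

27.074


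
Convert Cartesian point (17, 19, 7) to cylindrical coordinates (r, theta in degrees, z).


r = sqrt(17^2 + 19^2) = 25.4951
theta = atan2(19, 17) = 48.1798 deg
z = 7

r = 25.4951, theta = 48.1798 deg, z = 7


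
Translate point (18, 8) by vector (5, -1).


Translation: (x+dx, y+dy) = (18+5, 8+-1) = (23, 7)

(23, 7)


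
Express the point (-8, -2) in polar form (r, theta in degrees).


r = sqrt((-8)^2 + (-2)^2) = 8.2462
theta = atan2(-2, -8) = 194.0362 degrees

r = 8.2462, theta = 194.0362 degrees


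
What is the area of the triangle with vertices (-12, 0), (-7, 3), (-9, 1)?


Area = |x1(y2-y3) + x2(y3-y1) + x3(y1-y2)| / 2
= |-12*(3-1) + -7*(1-0) + -9*(0-3)| / 2
= 2

2


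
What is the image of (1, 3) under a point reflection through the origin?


Reflection through origin: (x, y) -> (-x, -y)
(1, 3) -> (-1, -3)

(-1, -3)


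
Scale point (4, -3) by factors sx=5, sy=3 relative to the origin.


Scaling: (x*sx, y*sy) = (4*5, -3*3) = (20, -9)

(20, -9)


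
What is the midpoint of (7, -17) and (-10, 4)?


Midpoint = ((7+-10)/2, (-17+4)/2) = (-1.5, -6.5)

(-1.5, -6.5)


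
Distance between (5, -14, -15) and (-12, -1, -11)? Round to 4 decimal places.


d = sqrt((-12-5)^2 + (-1--14)^2 + (-11--15)^2) = 21.7715

21.7715


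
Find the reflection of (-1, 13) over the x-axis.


Reflection across x-axis: (x, y) -> (x, -y)
(-1, 13) -> (-1, -13)

(-1, -13)


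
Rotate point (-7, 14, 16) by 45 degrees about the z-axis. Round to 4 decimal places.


x' = -7*cos(45) - 14*sin(45) = -14.8492
y' = -7*sin(45) + 14*cos(45) = 4.9497
z' = 16

(-14.8492, 4.9497, 16)


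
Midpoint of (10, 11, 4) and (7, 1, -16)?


Midpoint = ((10+7)/2, (11+1)/2, (4+-16)/2) = (8.5, 6, -6)

(8.5, 6, -6)


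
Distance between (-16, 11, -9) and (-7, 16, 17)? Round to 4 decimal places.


d = sqrt((-7--16)^2 + (16-11)^2 + (17--9)^2) = 27.9643

27.9643


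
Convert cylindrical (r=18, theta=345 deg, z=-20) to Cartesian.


x = 18 * cos(345) = 17.3867
y = 18 * sin(345) = -4.6587
z = -20

(17.3867, -4.6587, -20)


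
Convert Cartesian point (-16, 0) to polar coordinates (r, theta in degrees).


r = sqrt((-16)^2 + 0^2) = 16
theta = atan2(0, -16) = 180 degrees

r = 16, theta = 180 degrees


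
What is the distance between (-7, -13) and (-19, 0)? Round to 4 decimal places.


d = sqrt((-19--7)^2 + (0--13)^2) = 17.6918

17.6918


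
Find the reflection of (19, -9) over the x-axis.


Reflection across x-axis: (x, y) -> (x, -y)
(19, -9) -> (19, 9)

(19, 9)


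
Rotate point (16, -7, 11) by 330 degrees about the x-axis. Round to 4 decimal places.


x' = 16
y' = -7*cos(330) - 11*sin(330) = -0.5622
z' = -7*sin(330) + 11*cos(330) = 13.0263

(16, -0.5622, 13.0263)


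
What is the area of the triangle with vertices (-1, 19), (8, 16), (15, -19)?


Area = |x1(y2-y3) + x2(y3-y1) + x3(y1-y2)| / 2
= |-1*(16--19) + 8*(-19-19) + 15*(19-16)| / 2
= 147

147


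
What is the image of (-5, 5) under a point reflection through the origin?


Reflection through origin: (x, y) -> (-x, -y)
(-5, 5) -> (5, -5)

(5, -5)


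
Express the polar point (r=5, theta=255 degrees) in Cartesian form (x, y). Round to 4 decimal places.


x = 5 * cos(255) = -1.2941
y = 5 * sin(255) = -4.8296

(-1.2941, -4.8296)


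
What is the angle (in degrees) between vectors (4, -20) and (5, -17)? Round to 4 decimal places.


dot = 4*5 + -20*-17 = 360
|u| = 20.3961, |v| = 17.72
cos(angle) = 0.9961
angle = 5.0796 degrees

5.0796 degrees


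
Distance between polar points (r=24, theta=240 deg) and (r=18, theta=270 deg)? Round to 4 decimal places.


d = sqrt(r1^2 + r2^2 - 2*r1*r2*cos(t2-t1))
d = sqrt(24^2 + 18^2 - 2*24*18*cos(270-240)) = 12.3188

12.3188


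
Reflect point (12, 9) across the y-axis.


Reflection across y-axis: (x, y) -> (-x, y)
(12, 9) -> (-12, 9)

(-12, 9)


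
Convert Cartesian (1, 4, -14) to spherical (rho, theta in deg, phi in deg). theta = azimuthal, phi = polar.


rho = sqrt(1^2 + 4^2 + (-14)^2) = 14.5945
theta = atan2(4, 1) = 75.9638 deg
phi = acos(-14/14.5945) = 163.5899 deg

rho = 14.5945, theta = 75.9638 deg, phi = 163.5899 deg


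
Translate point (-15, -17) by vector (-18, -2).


Translation: (x+dx, y+dy) = (-15+-18, -17+-2) = (-33, -19)

(-33, -19)


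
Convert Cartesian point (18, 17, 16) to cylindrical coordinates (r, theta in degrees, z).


r = sqrt(18^2 + 17^2) = 24.7588
theta = atan2(17, 18) = 43.3634 deg
z = 16

r = 24.7588, theta = 43.3634 deg, z = 16


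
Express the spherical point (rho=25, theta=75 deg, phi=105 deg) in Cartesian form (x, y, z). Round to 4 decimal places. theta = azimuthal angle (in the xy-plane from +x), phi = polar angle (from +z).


x = 25 * sin(105) * cos(75) = 6.25
y = 25 * sin(105) * sin(75) = 23.3253
z = 25 * cos(105) = -6.4705

(6.25, 23.3253, -6.4705)


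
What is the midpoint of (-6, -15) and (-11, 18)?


Midpoint = ((-6+-11)/2, (-15+18)/2) = (-8.5, 1.5)

(-8.5, 1.5)


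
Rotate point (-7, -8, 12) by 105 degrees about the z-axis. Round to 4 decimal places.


x' = -7*cos(105) - -8*sin(105) = 9.5391
y' = -7*sin(105) + -8*cos(105) = -4.6909
z' = 12

(9.5391, -4.6909, 12)


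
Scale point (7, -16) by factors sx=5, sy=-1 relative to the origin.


Scaling: (x*sx, y*sy) = (7*5, -16*-1) = (35, 16)

(35, 16)


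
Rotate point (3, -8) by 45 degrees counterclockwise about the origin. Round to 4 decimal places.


x' = 3*cos(45) - -8*sin(45) = 7.7782
y' = 3*sin(45) + -8*cos(45) = -3.5355

(7.7782, -3.5355)


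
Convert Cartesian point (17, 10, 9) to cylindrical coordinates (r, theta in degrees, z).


r = sqrt(17^2 + 10^2) = 19.7231
theta = atan2(10, 17) = 30.4655 deg
z = 9

r = 19.7231, theta = 30.4655 deg, z = 9


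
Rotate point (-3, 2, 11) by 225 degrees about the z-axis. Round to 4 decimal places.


x' = -3*cos(225) - 2*sin(225) = 3.5355
y' = -3*sin(225) + 2*cos(225) = 0.7071
z' = 11

(3.5355, 0.7071, 11)


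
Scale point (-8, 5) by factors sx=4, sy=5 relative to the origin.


Scaling: (x*sx, y*sy) = (-8*4, 5*5) = (-32, 25)

(-32, 25)


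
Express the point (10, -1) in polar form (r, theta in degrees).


r = sqrt(10^2 + (-1)^2) = 10.0499
theta = atan2(-1, 10) = 354.2894 degrees

r = 10.0499, theta = 354.2894 degrees


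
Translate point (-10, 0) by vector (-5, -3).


Translation: (x+dx, y+dy) = (-10+-5, 0+-3) = (-15, -3)

(-15, -3)


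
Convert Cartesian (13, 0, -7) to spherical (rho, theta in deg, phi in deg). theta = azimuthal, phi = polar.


rho = sqrt(13^2 + 0^2 + (-7)^2) = 14.7648
theta = atan2(0, 13) = 0 deg
phi = acos(-7/14.7648) = 118.3008 deg

rho = 14.7648, theta = 0 deg, phi = 118.3008 deg


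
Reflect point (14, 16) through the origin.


Reflection through origin: (x, y) -> (-x, -y)
(14, 16) -> (-14, -16)

(-14, -16)


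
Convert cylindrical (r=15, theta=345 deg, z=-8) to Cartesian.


x = 15 * cos(345) = 14.4889
y = 15 * sin(345) = -3.8823
z = -8

(14.4889, -3.8823, -8)


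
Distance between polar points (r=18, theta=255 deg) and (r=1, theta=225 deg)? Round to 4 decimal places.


d = sqrt(r1^2 + r2^2 - 2*r1*r2*cos(t2-t1))
d = sqrt(18^2 + 1^2 - 2*18*1*cos(225-255)) = 17.1413

17.1413


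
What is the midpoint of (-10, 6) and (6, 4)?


Midpoint = ((-10+6)/2, (6+4)/2) = (-2, 5)

(-2, 5)


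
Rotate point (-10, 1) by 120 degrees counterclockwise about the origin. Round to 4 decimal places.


x' = -10*cos(120) - 1*sin(120) = 4.134
y' = -10*sin(120) + 1*cos(120) = -9.1603

(4.134, -9.1603)


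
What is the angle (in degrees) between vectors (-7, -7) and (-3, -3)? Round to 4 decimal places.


dot = -7*-3 + -7*-3 = 42
|u| = 9.8995, |v| = 4.2426
cos(angle) = 1
angle = 0 degrees

0 degrees


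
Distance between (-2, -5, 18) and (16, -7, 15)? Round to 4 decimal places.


d = sqrt((16--2)^2 + (-7--5)^2 + (15-18)^2) = 18.3576

18.3576


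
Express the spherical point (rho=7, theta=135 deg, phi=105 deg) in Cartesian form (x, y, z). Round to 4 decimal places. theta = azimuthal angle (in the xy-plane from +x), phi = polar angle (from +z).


x = 7 * sin(105) * cos(135) = -4.7811
y = 7 * sin(105) * sin(135) = 4.7811
z = 7 * cos(105) = -1.8117

(-4.7811, 4.7811, -1.8117)


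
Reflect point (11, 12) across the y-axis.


Reflection across y-axis: (x, y) -> (-x, y)
(11, 12) -> (-11, 12)

(-11, 12)


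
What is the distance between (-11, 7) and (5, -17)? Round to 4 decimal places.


d = sqrt((5--11)^2 + (-17-7)^2) = 28.8444

28.8444


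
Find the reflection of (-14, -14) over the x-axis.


Reflection across x-axis: (x, y) -> (x, -y)
(-14, -14) -> (-14, 14)

(-14, 14)


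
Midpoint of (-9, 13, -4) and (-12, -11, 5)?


Midpoint = ((-9+-12)/2, (13+-11)/2, (-4+5)/2) = (-10.5, 1, 0.5)

(-10.5, 1, 0.5)


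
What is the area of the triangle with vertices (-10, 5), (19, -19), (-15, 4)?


Area = |x1(y2-y3) + x2(y3-y1) + x3(y1-y2)| / 2
= |-10*(-19-4) + 19*(4-5) + -15*(5--19)| / 2
= 74.5

74.5


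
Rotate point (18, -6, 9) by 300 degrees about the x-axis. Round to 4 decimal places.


x' = 18
y' = -6*cos(300) - 9*sin(300) = 4.7942
z' = -6*sin(300) + 9*cos(300) = 9.6962

(18, 4.7942, 9.6962)


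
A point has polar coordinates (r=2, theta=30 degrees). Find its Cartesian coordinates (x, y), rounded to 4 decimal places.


x = 2 * cos(30) = 1.7321
y = 2 * sin(30) = 1

(1.7321, 1)


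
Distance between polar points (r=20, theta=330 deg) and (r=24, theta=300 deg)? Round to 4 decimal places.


d = sqrt(r1^2 + r2^2 - 2*r1*r2*cos(t2-t1))
d = sqrt(20^2 + 24^2 - 2*20*24*cos(300-330)) = 12.0256

12.0256


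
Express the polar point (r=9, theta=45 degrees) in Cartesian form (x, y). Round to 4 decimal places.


x = 9 * cos(45) = 6.364
y = 9 * sin(45) = 6.364

(6.364, 6.364)


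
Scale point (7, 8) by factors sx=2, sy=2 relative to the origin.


Scaling: (x*sx, y*sy) = (7*2, 8*2) = (14, 16)

(14, 16)


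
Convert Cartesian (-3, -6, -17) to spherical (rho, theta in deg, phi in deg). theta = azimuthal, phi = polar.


rho = sqrt((-3)^2 + (-6)^2 + (-17)^2) = 18.2757
theta = atan2(-6, -3) = 243.4349 deg
phi = acos(-17/18.2757) = 158.4658 deg

rho = 18.2757, theta = 243.4349 deg, phi = 158.4658 deg


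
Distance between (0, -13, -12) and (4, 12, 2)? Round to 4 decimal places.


d = sqrt((4-0)^2 + (12--13)^2 + (2--12)^2) = 28.931

28.931


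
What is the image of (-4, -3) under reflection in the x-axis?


Reflection across x-axis: (x, y) -> (x, -y)
(-4, -3) -> (-4, 3)

(-4, 3)


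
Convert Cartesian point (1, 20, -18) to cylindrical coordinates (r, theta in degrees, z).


r = sqrt(1^2 + 20^2) = 20.025
theta = atan2(20, 1) = 87.1376 deg
z = -18

r = 20.025, theta = 87.1376 deg, z = -18


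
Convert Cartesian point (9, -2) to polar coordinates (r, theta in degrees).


r = sqrt(9^2 + (-2)^2) = 9.2195
theta = atan2(-2, 9) = 347.4712 degrees

r = 9.2195, theta = 347.4712 degrees


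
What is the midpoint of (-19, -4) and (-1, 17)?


Midpoint = ((-19+-1)/2, (-4+17)/2) = (-10, 6.5)

(-10, 6.5)


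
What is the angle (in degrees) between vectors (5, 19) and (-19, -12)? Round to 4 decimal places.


dot = 5*-19 + 19*-12 = -323
|u| = 19.6469, |v| = 22.4722
cos(angle) = -0.7316
angle = 137.0192 degrees

137.0192 degrees


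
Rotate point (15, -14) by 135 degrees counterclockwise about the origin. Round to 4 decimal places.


x' = 15*cos(135) - -14*sin(135) = -0.7071
y' = 15*sin(135) + -14*cos(135) = 20.5061

(-0.7071, 20.5061)


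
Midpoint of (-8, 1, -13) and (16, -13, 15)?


Midpoint = ((-8+16)/2, (1+-13)/2, (-13+15)/2) = (4, -6, 1)

(4, -6, 1)


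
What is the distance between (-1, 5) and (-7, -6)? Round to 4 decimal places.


d = sqrt((-7--1)^2 + (-6-5)^2) = 12.53

12.53


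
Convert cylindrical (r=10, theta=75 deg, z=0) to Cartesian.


x = 10 * cos(75) = 2.5882
y = 10 * sin(75) = 9.6593
z = 0

(2.5882, 9.6593, 0)


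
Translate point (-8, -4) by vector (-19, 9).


Translation: (x+dx, y+dy) = (-8+-19, -4+9) = (-27, 5)

(-27, 5)


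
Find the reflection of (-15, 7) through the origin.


Reflection through origin: (x, y) -> (-x, -y)
(-15, 7) -> (15, -7)

(15, -7)


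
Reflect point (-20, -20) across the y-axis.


Reflection across y-axis: (x, y) -> (-x, y)
(-20, -20) -> (20, -20)

(20, -20)


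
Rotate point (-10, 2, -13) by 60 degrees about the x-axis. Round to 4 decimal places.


x' = -10
y' = 2*cos(60) - -13*sin(60) = 12.2583
z' = 2*sin(60) + -13*cos(60) = -4.7679

(-10, 12.2583, -4.7679)


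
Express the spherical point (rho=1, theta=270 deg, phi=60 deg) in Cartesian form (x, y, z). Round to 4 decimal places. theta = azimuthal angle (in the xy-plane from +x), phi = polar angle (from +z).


x = 1 * sin(60) * cos(270) = 0
y = 1 * sin(60) * sin(270) = -0.866
z = 1 * cos(60) = 0.5

(0, -0.866, 0.5)


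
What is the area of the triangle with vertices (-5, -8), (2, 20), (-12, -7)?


Area = |x1(y2-y3) + x2(y3-y1) + x3(y1-y2)| / 2
= |-5*(20--7) + 2*(-7--8) + -12*(-8-20)| / 2
= 101.5

101.5


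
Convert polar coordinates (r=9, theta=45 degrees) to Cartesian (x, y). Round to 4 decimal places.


x = 9 * cos(45) = 6.364
y = 9 * sin(45) = 6.364

(6.364, 6.364)


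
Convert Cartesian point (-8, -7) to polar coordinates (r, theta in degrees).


r = sqrt((-8)^2 + (-7)^2) = 10.6301
theta = atan2(-7, -8) = 221.1859 degrees

r = 10.6301, theta = 221.1859 degrees


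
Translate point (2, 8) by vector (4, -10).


Translation: (x+dx, y+dy) = (2+4, 8+-10) = (6, -2)

(6, -2)


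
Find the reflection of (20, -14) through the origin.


Reflection through origin: (x, y) -> (-x, -y)
(20, -14) -> (-20, 14)

(-20, 14)


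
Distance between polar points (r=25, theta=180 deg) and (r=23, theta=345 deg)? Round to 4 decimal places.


d = sqrt(r1^2 + r2^2 - 2*r1*r2*cos(t2-t1))
d = sqrt(25^2 + 23^2 - 2*25*23*cos(345-180)) = 47.5901

47.5901


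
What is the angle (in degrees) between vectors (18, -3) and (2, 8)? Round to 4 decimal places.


dot = 18*2 + -3*8 = 12
|u| = 18.2483, |v| = 8.2462
cos(angle) = 0.0797
angle = 85.4261 degrees

85.4261 degrees


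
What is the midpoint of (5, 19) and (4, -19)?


Midpoint = ((5+4)/2, (19+-19)/2) = (4.5, 0)

(4.5, 0)


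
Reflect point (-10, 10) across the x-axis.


Reflection across x-axis: (x, y) -> (x, -y)
(-10, 10) -> (-10, -10)

(-10, -10)


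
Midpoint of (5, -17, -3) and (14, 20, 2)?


Midpoint = ((5+14)/2, (-17+20)/2, (-3+2)/2) = (9.5, 1.5, -0.5)

(9.5, 1.5, -0.5)


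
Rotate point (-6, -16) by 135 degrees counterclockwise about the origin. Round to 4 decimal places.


x' = -6*cos(135) - -16*sin(135) = 15.5563
y' = -6*sin(135) + -16*cos(135) = 7.0711

(15.5563, 7.0711)


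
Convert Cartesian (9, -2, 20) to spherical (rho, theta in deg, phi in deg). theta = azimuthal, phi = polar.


rho = sqrt(9^2 + (-2)^2 + 20^2) = 22.0227
theta = atan2(-2, 9) = 347.4712 deg
phi = acos(20/22.0227) = 24.7486 deg

rho = 22.0227, theta = 347.4712 deg, phi = 24.7486 deg


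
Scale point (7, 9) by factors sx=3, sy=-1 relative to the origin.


Scaling: (x*sx, y*sy) = (7*3, 9*-1) = (21, -9)

(21, -9)


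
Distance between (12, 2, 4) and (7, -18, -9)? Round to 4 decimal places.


d = sqrt((7-12)^2 + (-18-2)^2 + (-9-4)^2) = 24.3721

24.3721


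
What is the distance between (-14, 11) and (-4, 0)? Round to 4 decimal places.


d = sqrt((-4--14)^2 + (0-11)^2) = 14.8661

14.8661


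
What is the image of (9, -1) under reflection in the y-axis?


Reflection across y-axis: (x, y) -> (-x, y)
(9, -1) -> (-9, -1)

(-9, -1)


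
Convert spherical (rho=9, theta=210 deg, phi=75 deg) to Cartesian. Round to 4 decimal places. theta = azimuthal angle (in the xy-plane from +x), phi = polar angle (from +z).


x = 9 * sin(75) * cos(210) = -7.5286
y = 9 * sin(75) * sin(210) = -4.3467
z = 9 * cos(75) = 2.3294

(-7.5286, -4.3467, 2.3294)


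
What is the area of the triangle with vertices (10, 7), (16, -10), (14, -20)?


Area = |x1(y2-y3) + x2(y3-y1) + x3(y1-y2)| / 2
= |10*(-10--20) + 16*(-20-7) + 14*(7--10)| / 2
= 47

47


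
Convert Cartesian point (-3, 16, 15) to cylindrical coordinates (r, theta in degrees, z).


r = sqrt((-3)^2 + 16^2) = 16.2788
theta = atan2(16, -3) = 100.6197 deg
z = 15

r = 16.2788, theta = 100.6197 deg, z = 15


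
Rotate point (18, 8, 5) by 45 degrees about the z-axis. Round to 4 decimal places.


x' = 18*cos(45) - 8*sin(45) = 7.0711
y' = 18*sin(45) + 8*cos(45) = 18.3848
z' = 5

(7.0711, 18.3848, 5)


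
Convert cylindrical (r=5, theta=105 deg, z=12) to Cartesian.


x = 5 * cos(105) = -1.2941
y = 5 * sin(105) = 4.8296
z = 12

(-1.2941, 4.8296, 12)


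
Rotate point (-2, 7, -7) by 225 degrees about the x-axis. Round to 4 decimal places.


x' = -2
y' = 7*cos(225) - -7*sin(225) = -9.8995
z' = 7*sin(225) + -7*cos(225) = 0

(-2, -9.8995, 0)


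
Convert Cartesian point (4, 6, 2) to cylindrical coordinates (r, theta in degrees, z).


r = sqrt(4^2 + 6^2) = 7.2111
theta = atan2(6, 4) = 56.3099 deg
z = 2

r = 7.2111, theta = 56.3099 deg, z = 2


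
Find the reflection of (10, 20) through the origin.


Reflection through origin: (x, y) -> (-x, -y)
(10, 20) -> (-10, -20)

(-10, -20)


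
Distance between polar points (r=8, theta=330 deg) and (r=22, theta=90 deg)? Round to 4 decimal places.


d = sqrt(r1^2 + r2^2 - 2*r1*r2*cos(t2-t1))
d = sqrt(8^2 + 22^2 - 2*8*22*cos(90-330)) = 26.9072

26.9072


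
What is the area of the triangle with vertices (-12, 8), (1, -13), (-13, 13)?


Area = |x1(y2-y3) + x2(y3-y1) + x3(y1-y2)| / 2
= |-12*(-13-13) + 1*(13-8) + -13*(8--13)| / 2
= 22

22


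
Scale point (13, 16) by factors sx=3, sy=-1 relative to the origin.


Scaling: (x*sx, y*sy) = (13*3, 16*-1) = (39, -16)

(39, -16)


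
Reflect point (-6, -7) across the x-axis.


Reflection across x-axis: (x, y) -> (x, -y)
(-6, -7) -> (-6, 7)

(-6, 7)


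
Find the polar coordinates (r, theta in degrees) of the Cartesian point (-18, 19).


r = sqrt((-18)^2 + 19^2) = 26.1725
theta = atan2(19, -18) = 133.4518 degrees

r = 26.1725, theta = 133.4518 degrees


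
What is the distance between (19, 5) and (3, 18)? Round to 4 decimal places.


d = sqrt((3-19)^2 + (18-5)^2) = 20.6155

20.6155


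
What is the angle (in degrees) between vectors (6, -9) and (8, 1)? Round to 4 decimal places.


dot = 6*8 + -9*1 = 39
|u| = 10.8167, |v| = 8.0623
cos(angle) = 0.4472
angle = 63.4349 degrees

63.4349 degrees


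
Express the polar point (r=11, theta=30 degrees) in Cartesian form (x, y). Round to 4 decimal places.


x = 11 * cos(30) = 9.5263
y = 11 * sin(30) = 5.5

(9.5263, 5.5)


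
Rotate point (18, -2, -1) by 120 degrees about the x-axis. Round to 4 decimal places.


x' = 18
y' = -2*cos(120) - -1*sin(120) = 1.866
z' = -2*sin(120) + -1*cos(120) = -1.2321

(18, 1.866, -1.2321)


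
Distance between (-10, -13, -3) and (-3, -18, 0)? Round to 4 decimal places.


d = sqrt((-3--10)^2 + (-18--13)^2 + (0--3)^2) = 9.1104

9.1104


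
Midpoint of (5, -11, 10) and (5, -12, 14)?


Midpoint = ((5+5)/2, (-11+-12)/2, (10+14)/2) = (5, -11.5, 12)

(5, -11.5, 12)


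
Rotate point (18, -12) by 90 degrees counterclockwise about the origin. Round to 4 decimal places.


x' = 18*cos(90) - -12*sin(90) = 12
y' = 18*sin(90) + -12*cos(90) = 18

(12, 18)


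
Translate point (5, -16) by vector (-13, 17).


Translation: (x+dx, y+dy) = (5+-13, -16+17) = (-8, 1)

(-8, 1)


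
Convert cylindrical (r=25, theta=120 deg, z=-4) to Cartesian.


x = 25 * cos(120) = -12.5
y = 25 * sin(120) = 21.6506
z = -4

(-12.5, 21.6506, -4)


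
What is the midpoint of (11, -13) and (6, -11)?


Midpoint = ((11+6)/2, (-13+-11)/2) = (8.5, -12)

(8.5, -12)


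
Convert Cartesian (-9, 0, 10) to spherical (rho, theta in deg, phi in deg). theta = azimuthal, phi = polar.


rho = sqrt((-9)^2 + 0^2 + 10^2) = 13.4536
theta = atan2(0, -9) = 180 deg
phi = acos(10/13.4536) = 41.9872 deg

rho = 13.4536, theta = 180 deg, phi = 41.9872 deg


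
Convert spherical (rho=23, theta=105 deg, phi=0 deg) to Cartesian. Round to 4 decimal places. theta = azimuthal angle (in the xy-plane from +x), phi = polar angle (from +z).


x = 23 * sin(0) * cos(105) = 0
y = 23 * sin(0) * sin(105) = 0
z = 23 * cos(0) = 23

(0, 0, 23)


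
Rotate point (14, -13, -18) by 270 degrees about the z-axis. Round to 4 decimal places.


x' = 14*cos(270) - -13*sin(270) = -13
y' = 14*sin(270) + -13*cos(270) = -14
z' = -18

(-13, -14, -18)


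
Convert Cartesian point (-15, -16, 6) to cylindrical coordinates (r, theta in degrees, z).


r = sqrt((-15)^2 + (-16)^2) = 21.9317
theta = atan2(-16, -15) = 226.8476 deg
z = 6

r = 21.9317, theta = 226.8476 deg, z = 6


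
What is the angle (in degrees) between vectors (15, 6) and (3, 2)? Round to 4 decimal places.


dot = 15*3 + 6*2 = 57
|u| = 16.1555, |v| = 3.6056
cos(angle) = 0.9785
angle = 11.8887 degrees

11.8887 degrees


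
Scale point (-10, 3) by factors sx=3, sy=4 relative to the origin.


Scaling: (x*sx, y*sy) = (-10*3, 3*4) = (-30, 12)

(-30, 12)


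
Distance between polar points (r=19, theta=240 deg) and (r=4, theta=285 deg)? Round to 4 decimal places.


d = sqrt(r1^2 + r2^2 - 2*r1*r2*cos(t2-t1))
d = sqrt(19^2 + 4^2 - 2*19*4*cos(285-240)) = 16.4171

16.4171


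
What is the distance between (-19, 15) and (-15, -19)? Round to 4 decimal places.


d = sqrt((-15--19)^2 + (-19-15)^2) = 34.2345

34.2345


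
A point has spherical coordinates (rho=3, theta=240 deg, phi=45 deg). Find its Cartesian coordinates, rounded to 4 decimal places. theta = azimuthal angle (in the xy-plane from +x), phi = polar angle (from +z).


x = 3 * sin(45) * cos(240) = -1.0607
y = 3 * sin(45) * sin(240) = -1.8371
z = 3 * cos(45) = 2.1213

(-1.0607, -1.8371, 2.1213)


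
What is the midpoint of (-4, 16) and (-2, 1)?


Midpoint = ((-4+-2)/2, (16+1)/2) = (-3, 8.5)

(-3, 8.5)


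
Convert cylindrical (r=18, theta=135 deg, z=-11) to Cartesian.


x = 18 * cos(135) = -12.7279
y = 18 * sin(135) = 12.7279
z = -11

(-12.7279, 12.7279, -11)


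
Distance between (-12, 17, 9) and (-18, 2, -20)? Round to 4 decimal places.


d = sqrt((-18--12)^2 + (2-17)^2 + (-20-9)^2) = 33.1964

33.1964


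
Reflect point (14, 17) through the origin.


Reflection through origin: (x, y) -> (-x, -y)
(14, 17) -> (-14, -17)

(-14, -17)


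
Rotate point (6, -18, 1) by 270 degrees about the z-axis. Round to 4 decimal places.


x' = 6*cos(270) - -18*sin(270) = -18
y' = 6*sin(270) + -18*cos(270) = -6
z' = 1

(-18, -6, 1)


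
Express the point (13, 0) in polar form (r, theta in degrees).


r = sqrt(13^2 + 0^2) = 13
theta = atan2(0, 13) = 0 degrees

r = 13, theta = 0 degrees


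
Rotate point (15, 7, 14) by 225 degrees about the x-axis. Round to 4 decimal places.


x' = 15
y' = 7*cos(225) - 14*sin(225) = 4.9497
z' = 7*sin(225) + 14*cos(225) = -14.8492

(15, 4.9497, -14.8492)


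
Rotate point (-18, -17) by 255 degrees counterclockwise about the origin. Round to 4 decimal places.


x' = -18*cos(255) - -17*sin(255) = -11.762
y' = -18*sin(255) + -17*cos(255) = 21.7866

(-11.762, 21.7866)


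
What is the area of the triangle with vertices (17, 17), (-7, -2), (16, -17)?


Area = |x1(y2-y3) + x2(y3-y1) + x3(y1-y2)| / 2
= |17*(-2--17) + -7*(-17-17) + 16*(17--2)| / 2
= 398.5

398.5


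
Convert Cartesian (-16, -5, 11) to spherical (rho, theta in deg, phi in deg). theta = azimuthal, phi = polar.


rho = sqrt((-16)^2 + (-5)^2 + 11^2) = 20.0499
theta = atan2(-5, -16) = 197.354 deg
phi = acos(11/20.0499) = 56.7269 deg

rho = 20.0499, theta = 197.354 deg, phi = 56.7269 deg


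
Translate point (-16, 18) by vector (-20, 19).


Translation: (x+dx, y+dy) = (-16+-20, 18+19) = (-36, 37)

(-36, 37)


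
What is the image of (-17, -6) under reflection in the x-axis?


Reflection across x-axis: (x, y) -> (x, -y)
(-17, -6) -> (-17, 6)

(-17, 6)


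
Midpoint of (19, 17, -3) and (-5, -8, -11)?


Midpoint = ((19+-5)/2, (17+-8)/2, (-3+-11)/2) = (7, 4.5, -7)

(7, 4.5, -7)


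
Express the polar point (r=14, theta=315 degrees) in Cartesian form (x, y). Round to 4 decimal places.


x = 14 * cos(315) = 9.8995
y = 14 * sin(315) = -9.8995

(9.8995, -9.8995)


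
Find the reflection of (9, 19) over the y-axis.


Reflection across y-axis: (x, y) -> (-x, y)
(9, 19) -> (-9, 19)

(-9, 19)


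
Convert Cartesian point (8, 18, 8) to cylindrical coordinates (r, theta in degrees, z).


r = sqrt(8^2 + 18^2) = 19.6977
theta = atan2(18, 8) = 66.0375 deg
z = 8

r = 19.6977, theta = 66.0375 deg, z = 8


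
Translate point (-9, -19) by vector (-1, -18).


Translation: (x+dx, y+dy) = (-9+-1, -19+-18) = (-10, -37)

(-10, -37)


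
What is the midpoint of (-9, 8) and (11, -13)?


Midpoint = ((-9+11)/2, (8+-13)/2) = (1, -2.5)

(1, -2.5)


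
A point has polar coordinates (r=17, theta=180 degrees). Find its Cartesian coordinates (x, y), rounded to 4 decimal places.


x = 17 * cos(180) = -17
y = 17 * sin(180) = 0

(-17, 0)


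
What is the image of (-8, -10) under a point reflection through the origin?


Reflection through origin: (x, y) -> (-x, -y)
(-8, -10) -> (8, 10)

(8, 10)


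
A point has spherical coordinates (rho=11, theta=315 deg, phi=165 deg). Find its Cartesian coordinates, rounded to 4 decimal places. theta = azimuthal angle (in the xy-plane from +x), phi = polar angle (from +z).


x = 11 * sin(165) * cos(315) = 2.0131
y = 11 * sin(165) * sin(315) = -2.0131
z = 11 * cos(165) = -10.6252

(2.0131, -2.0131, -10.6252)


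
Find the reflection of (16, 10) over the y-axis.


Reflection across y-axis: (x, y) -> (-x, y)
(16, 10) -> (-16, 10)

(-16, 10)


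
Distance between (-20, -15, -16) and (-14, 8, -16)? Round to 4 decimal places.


d = sqrt((-14--20)^2 + (8--15)^2 + (-16--16)^2) = 23.7697

23.7697


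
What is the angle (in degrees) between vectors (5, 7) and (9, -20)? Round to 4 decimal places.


dot = 5*9 + 7*-20 = -95
|u| = 8.6023, |v| = 21.9317
cos(angle) = -0.5035
angle = 120.2346 degrees

120.2346 degrees


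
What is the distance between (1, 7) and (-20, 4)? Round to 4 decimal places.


d = sqrt((-20-1)^2 + (4-7)^2) = 21.2132

21.2132


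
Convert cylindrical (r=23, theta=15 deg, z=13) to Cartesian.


x = 23 * cos(15) = 22.2163
y = 23 * sin(15) = 5.9528
z = 13

(22.2163, 5.9528, 13)


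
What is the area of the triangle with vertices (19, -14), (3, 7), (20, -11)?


Area = |x1(y2-y3) + x2(y3-y1) + x3(y1-y2)| / 2
= |19*(7--11) + 3*(-11--14) + 20*(-14-7)| / 2
= 34.5

34.5


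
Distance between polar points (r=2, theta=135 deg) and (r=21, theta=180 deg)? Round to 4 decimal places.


d = sqrt(r1^2 + r2^2 - 2*r1*r2*cos(t2-t1))
d = sqrt(2^2 + 21^2 - 2*2*21*cos(180-135)) = 19.6368

19.6368


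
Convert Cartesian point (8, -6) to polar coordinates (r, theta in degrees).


r = sqrt(8^2 + (-6)^2) = 10
theta = atan2(-6, 8) = 323.1301 degrees

r = 10, theta = 323.1301 degrees


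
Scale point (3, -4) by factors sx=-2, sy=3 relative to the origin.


Scaling: (x*sx, y*sy) = (3*-2, -4*3) = (-6, -12)

(-6, -12)


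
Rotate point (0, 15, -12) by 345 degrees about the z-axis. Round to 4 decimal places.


x' = 0*cos(345) - 15*sin(345) = 3.8823
y' = 0*sin(345) + 15*cos(345) = 14.4889
z' = -12

(3.8823, 14.4889, -12)


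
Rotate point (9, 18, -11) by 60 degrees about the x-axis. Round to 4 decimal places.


x' = 9
y' = 18*cos(60) - -11*sin(60) = 18.5263
z' = 18*sin(60) + -11*cos(60) = 10.0885

(9, 18.5263, 10.0885)


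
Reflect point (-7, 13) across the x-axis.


Reflection across x-axis: (x, y) -> (x, -y)
(-7, 13) -> (-7, -13)

(-7, -13)


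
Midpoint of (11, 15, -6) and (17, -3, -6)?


Midpoint = ((11+17)/2, (15+-3)/2, (-6+-6)/2) = (14, 6, -6)

(14, 6, -6)


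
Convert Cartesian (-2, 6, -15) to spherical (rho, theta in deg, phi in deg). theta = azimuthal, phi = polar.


rho = sqrt((-2)^2 + 6^2 + (-15)^2) = 16.2788
theta = atan2(6, -2) = 108.4349 deg
phi = acos(-15/16.2788) = 157.1379 deg

rho = 16.2788, theta = 108.4349 deg, phi = 157.1379 deg


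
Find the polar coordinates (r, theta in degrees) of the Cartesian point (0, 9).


r = sqrt(0^2 + 9^2) = 9
theta = atan2(9, 0) = 90 degrees

r = 9, theta = 90 degrees


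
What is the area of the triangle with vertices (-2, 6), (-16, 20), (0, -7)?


Area = |x1(y2-y3) + x2(y3-y1) + x3(y1-y2)| / 2
= |-2*(20--7) + -16*(-7-6) + 0*(6-20)| / 2
= 77

77


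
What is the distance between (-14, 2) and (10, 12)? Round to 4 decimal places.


d = sqrt((10--14)^2 + (12-2)^2) = 26

26


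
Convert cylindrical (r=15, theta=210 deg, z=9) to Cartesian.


x = 15 * cos(210) = -12.9904
y = 15 * sin(210) = -7.5
z = 9

(-12.9904, -7.5, 9)


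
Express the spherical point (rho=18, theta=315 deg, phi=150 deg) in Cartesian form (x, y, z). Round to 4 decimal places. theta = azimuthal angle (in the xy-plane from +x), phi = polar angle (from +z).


x = 18 * sin(150) * cos(315) = 6.364
y = 18 * sin(150) * sin(315) = -6.364
z = 18 * cos(150) = -15.5885

(6.364, -6.364, -15.5885)


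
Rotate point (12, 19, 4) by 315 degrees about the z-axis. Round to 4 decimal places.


x' = 12*cos(315) - 19*sin(315) = 21.9203
y' = 12*sin(315) + 19*cos(315) = 4.9497
z' = 4

(21.9203, 4.9497, 4)


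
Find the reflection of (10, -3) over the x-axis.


Reflection across x-axis: (x, y) -> (x, -y)
(10, -3) -> (10, 3)

(10, 3)


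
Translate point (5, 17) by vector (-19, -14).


Translation: (x+dx, y+dy) = (5+-19, 17+-14) = (-14, 3)

(-14, 3)


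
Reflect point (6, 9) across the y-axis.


Reflection across y-axis: (x, y) -> (-x, y)
(6, 9) -> (-6, 9)

(-6, 9)


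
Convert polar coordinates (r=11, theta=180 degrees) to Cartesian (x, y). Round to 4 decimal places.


x = 11 * cos(180) = -11
y = 11 * sin(180) = 0

(-11, 0)


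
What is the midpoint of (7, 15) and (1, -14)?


Midpoint = ((7+1)/2, (15+-14)/2) = (4, 0.5)

(4, 0.5)


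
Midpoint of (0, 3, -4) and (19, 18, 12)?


Midpoint = ((0+19)/2, (3+18)/2, (-4+12)/2) = (9.5, 10.5, 4)

(9.5, 10.5, 4)


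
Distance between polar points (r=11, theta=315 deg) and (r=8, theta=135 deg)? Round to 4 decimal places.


d = sqrt(r1^2 + r2^2 - 2*r1*r2*cos(t2-t1))
d = sqrt(11^2 + 8^2 - 2*11*8*cos(135-315)) = 19

19


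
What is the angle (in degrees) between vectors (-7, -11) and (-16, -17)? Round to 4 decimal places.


dot = -7*-16 + -11*-17 = 299
|u| = 13.0384, |v| = 23.3452
cos(angle) = 0.9823
angle = 10.7931 degrees

10.7931 degrees


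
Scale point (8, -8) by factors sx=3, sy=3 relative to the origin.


Scaling: (x*sx, y*sy) = (8*3, -8*3) = (24, -24)

(24, -24)


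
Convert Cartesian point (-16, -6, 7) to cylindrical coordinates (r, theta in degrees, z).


r = sqrt((-16)^2 + (-6)^2) = 17.088
theta = atan2(-6, -16) = 200.556 deg
z = 7

r = 17.088, theta = 200.556 deg, z = 7


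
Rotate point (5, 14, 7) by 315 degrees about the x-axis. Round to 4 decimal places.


x' = 5
y' = 14*cos(315) - 7*sin(315) = 14.8492
z' = 14*sin(315) + 7*cos(315) = -4.9497

(5, 14.8492, -4.9497)


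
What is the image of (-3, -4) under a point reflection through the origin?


Reflection through origin: (x, y) -> (-x, -y)
(-3, -4) -> (3, 4)

(3, 4)


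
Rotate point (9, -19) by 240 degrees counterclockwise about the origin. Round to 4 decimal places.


x' = 9*cos(240) - -19*sin(240) = -20.9545
y' = 9*sin(240) + -19*cos(240) = 1.7058

(-20.9545, 1.7058)


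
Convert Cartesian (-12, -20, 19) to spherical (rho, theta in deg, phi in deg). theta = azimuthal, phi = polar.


rho = sqrt((-12)^2 + (-20)^2 + 19^2) = 30.0832
theta = atan2(-20, -12) = 239.0362 deg
phi = acos(19/30.0832) = 50.8331 deg

rho = 30.0832, theta = 239.0362 deg, phi = 50.8331 deg


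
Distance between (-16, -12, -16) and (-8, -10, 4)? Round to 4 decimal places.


d = sqrt((-8--16)^2 + (-10--12)^2 + (4--16)^2) = 21.6333

21.6333


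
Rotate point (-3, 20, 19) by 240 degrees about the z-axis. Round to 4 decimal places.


x' = -3*cos(240) - 20*sin(240) = 18.8205
y' = -3*sin(240) + 20*cos(240) = -7.4019
z' = 19

(18.8205, -7.4019, 19)


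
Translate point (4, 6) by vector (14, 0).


Translation: (x+dx, y+dy) = (4+14, 6+0) = (18, 6)

(18, 6)


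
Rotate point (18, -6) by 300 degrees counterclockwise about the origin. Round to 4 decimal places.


x' = 18*cos(300) - -6*sin(300) = 3.8038
y' = 18*sin(300) + -6*cos(300) = -18.5885

(3.8038, -18.5885)


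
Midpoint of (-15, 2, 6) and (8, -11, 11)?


Midpoint = ((-15+8)/2, (2+-11)/2, (6+11)/2) = (-3.5, -4.5, 8.5)

(-3.5, -4.5, 8.5)


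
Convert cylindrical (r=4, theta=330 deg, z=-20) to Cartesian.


x = 4 * cos(330) = 3.4641
y = 4 * sin(330) = -2
z = -20

(3.4641, -2, -20)


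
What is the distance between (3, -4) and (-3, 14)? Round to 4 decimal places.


d = sqrt((-3-3)^2 + (14--4)^2) = 18.9737

18.9737


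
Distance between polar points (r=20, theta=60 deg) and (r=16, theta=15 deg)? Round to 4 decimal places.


d = sqrt(r1^2 + r2^2 - 2*r1*r2*cos(t2-t1))
d = sqrt(20^2 + 16^2 - 2*20*16*cos(15-60)) = 14.2636

14.2636


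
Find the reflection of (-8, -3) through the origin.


Reflection through origin: (x, y) -> (-x, -y)
(-8, -3) -> (8, 3)

(8, 3)


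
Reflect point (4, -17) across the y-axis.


Reflection across y-axis: (x, y) -> (-x, y)
(4, -17) -> (-4, -17)

(-4, -17)


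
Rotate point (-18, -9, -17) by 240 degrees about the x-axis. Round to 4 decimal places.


x' = -18
y' = -9*cos(240) - -17*sin(240) = -10.2224
z' = -9*sin(240) + -17*cos(240) = 16.2942

(-18, -10.2224, 16.2942)


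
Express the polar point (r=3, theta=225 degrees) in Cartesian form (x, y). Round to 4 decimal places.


x = 3 * cos(225) = -2.1213
y = 3 * sin(225) = -2.1213

(-2.1213, -2.1213)
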